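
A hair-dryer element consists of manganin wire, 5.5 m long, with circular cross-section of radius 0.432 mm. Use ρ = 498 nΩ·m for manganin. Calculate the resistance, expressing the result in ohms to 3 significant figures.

4.67 Ω

ρ = 498 nΩ·m = 4.98×10^-7 Ω·m
A = πr² = π(4.3200e-04 m)² = 5.863e-07 m²
R = ρL/A = (4.98×10^-7)(5.5 m)/(5.863e-07 m²) = 4.67 Ω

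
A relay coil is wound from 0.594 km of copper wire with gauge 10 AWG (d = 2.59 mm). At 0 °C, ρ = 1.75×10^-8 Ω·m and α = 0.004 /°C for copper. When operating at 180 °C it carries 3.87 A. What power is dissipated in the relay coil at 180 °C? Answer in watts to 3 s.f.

50.8 W

A = π(2.59/2 mm)² = π(1.2950e-03 m)² = 5.269e-06 m²
R₍0₎ = ρL/A = (1.75×10^-8)(594)/(5.269e-06) = 1.973 Ω
R₍180₎ = R₍0₎(1 + αΔT) = 1.973 × (1 + 0.004×180) = 3.394 Ω
P = I²R = (3.87)² × 3.394 = 50.8 W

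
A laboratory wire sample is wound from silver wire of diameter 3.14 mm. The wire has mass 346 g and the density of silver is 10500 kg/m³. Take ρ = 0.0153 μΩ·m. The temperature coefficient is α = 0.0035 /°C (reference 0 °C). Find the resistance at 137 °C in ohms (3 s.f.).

0.0124 Ω

ρ = 0.0153 μΩ·m = 1.53×10^-8 Ω·m
A = π(d/2)² = π(1.5700e-03 m)² = 7.7437e-06 m²
L = m/(density·A) = 0.346/(10500×7.7437e-06) = 4.255 m
R = ρL/A = (1.53×10^-8)(4.255)/(7.7437e-06) = 0.008408 Ω
R(137 °C) = 0.008408 × (1 + 0.0035×137) = 0.0124 Ω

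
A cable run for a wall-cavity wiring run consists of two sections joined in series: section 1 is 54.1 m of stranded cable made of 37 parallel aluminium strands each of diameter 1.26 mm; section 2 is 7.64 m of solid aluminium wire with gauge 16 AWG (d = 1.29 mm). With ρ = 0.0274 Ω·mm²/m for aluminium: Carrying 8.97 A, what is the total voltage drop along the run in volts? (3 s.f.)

1.72 V

ρ = 0.0274 Ω·mm²/m = 2.74×10^-8 Ω·m
Section 1: A_strand = π(6.3000e-04)² = 1.247e-06 m²; R₁ = ρL/(N·A_s) = (2.74×10^-8)(54.1)/(37×1.247e-06) = 0.03213 Ω
Section 2: A = π(1.29/2 mm)² = π(6.4500e-04 m)² = 1.307e-06 m²
R₂ = (2.74×10^-8)(7.64)/(1.307e-06) = 0.1602 Ω
R = R₁ + R₂ = 0.1923 Ω
V = IR = 8.97 × 0.1923 = 1.72 V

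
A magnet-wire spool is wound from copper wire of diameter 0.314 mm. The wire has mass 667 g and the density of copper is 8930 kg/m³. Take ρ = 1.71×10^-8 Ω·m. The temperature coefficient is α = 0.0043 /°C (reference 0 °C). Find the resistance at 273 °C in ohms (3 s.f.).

A = π(d/2)² = π(1.5700e-04 m)² = 7.7437e-08 m²
L = m/(density·A) = 0.667/(8930×7.7437e-08) = 964.6 m
R = ρL/A = (1.71×10^-8)(964.6)/(7.7437e-08) = 213 Ω
R(273 °C) = 213 × (1 + 0.0043×273) = 463 Ω

463 Ω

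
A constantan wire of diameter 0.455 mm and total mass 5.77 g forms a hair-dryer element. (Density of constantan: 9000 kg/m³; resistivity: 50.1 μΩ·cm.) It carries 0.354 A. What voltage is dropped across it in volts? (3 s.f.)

4.30 V

ρ = 50.1 μΩ·cm = 5.01×10^-7 Ω·m
A = π(d/2)² = π(2.2750e-04 m)² = 1.6260e-07 m²
L = m/(density·A) = 0.00577/(9000×1.6260e-07) = 3.943 m
R = ρL/A = (5.01×10^-7)(3.943)/(1.6260e-07) = 12.15 Ω
V = IR = 0.354 × 12.15 = 4.30 V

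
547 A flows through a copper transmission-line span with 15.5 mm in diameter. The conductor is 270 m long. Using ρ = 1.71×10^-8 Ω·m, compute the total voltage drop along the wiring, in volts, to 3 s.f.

A = π(d/2)² = π(7.7500e-03 m)² = 1.887e-04 m²
R = ρL/A = (1.71×10^-8)(270)/(1.887e-04) = 0.02447 Ω
V = IR = 547 × 0.02447 = 13.4 V

13.4 V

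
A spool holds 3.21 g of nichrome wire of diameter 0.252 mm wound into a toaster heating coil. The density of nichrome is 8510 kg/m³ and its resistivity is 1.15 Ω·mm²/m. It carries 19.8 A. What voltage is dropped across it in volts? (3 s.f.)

3450 V

ρ = 1.15 Ω·mm²/m = 1.15×10^-6 Ω·m
A = π(d/2)² = π(1.2600e-04 m)² = 4.9876e-08 m²
L = m/(density·A) = 0.00321/(8510×4.9876e-08) = 7.563 m
R = ρL/A = (1.15×10^-6)(7.563)/(4.9876e-08) = 174.4 Ω
V = IR = 19.8 × 174.4 = 3450 V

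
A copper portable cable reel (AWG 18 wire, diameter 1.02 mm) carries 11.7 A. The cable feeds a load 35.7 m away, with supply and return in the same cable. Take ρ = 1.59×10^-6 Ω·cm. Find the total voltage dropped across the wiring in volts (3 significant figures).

ρ = 1.59×10^-6 Ω·cm = 1.59×10^-8 Ω·m
A = π(1.02/2 mm)² = π(5.1000e-04 m)² = 8.171e-07 m²
Total conductor length (both ways) L = 2 × 35.7 = 71.4 m
R = ρL/A = (1.59×10^-8)(71.4)/(8.171e-07) = 1.389 Ω
V = IR = 11.7 × 1.389 = 16.3 V

16.3 V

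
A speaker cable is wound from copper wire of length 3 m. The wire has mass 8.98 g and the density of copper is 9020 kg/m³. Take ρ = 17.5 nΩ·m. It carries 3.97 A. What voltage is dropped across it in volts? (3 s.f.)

0.628 V

ρ = 17.5 nΩ·m = 1.75×10^-8 Ω·m
A = m/(density·L) = 0.00898/(9020×3) = 3.3186e-07 m²
R = ρL/A = (1.75×10^-8)(3)/(3.3186e-07) = 0.1582 Ω
V = IR = 3.97 × 0.1582 = 0.628 V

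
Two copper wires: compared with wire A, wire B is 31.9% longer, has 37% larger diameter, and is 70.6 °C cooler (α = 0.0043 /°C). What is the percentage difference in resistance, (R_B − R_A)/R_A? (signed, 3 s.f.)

-51.1%

R ∝ ρL/d² with ρ ∝ (1+αΔT), so R_B/R_A = (1 + 31.9/100) × (1 + 37/100)⁻² × (1 − 0.0043×70.6)
= 1.319 × 0.5328 × 0.6964 = 0.4894
(R_B − R_A)/R_A = 0.4894 − 1 = -51.1%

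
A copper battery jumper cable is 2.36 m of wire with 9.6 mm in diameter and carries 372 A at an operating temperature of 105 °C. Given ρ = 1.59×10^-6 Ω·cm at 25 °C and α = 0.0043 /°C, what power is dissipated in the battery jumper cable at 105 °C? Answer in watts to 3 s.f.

96.4 W

ρ = 1.59×10^-6 Ω·cm = 1.59×10^-8 Ω·m
A = π(d/2)² = π(4.8000e-03 m)² = 7.238e-05 m²
R₍25₎ = ρL/A = (1.59×10^-8)(2.36)/(7.238e-05) = 5.184×10^-4 Ω
R₍105₎ = R₍25₎(1 + αΔT) = 5.184×10^-4 × (1 + 0.0043×80) = 6.967×10^-4 Ω
P = I²R = (372)² × 6.967×10^-4 = 96.4 W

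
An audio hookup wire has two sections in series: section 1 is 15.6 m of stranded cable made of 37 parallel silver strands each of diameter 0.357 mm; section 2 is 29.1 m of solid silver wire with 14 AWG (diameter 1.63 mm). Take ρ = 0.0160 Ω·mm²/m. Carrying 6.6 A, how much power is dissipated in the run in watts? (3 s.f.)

12.7 W

ρ = 0.0160 Ω·mm²/m = 1.60×10^-8 Ω·m
Section 1: A_strand = π(1.7850e-04)² = 1.001e-07 m²; R₁ = ρL/(N·A_s) = (1.60×10^-8)(15.6)/(37×1.001e-07) = 0.06739 Ω
Section 2: A = π(1.63/2 mm)² = π(8.1500e-04 m)² = 2.087e-06 m²
R₂ = (1.60×10^-8)(29.1)/(2.087e-06) = 0.2231 Ω
R = R₁ + R₂ = 0.2905 Ω
P = I²R = (6.6)² × 0.2905 = 12.7 W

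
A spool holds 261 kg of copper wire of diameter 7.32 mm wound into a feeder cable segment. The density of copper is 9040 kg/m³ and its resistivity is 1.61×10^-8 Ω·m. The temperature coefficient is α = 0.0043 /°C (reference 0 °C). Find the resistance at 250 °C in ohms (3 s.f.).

0.545 Ω

A = π(d/2)² = π(3.6600e-03 m)² = 4.2084e-05 m²
L = m/(density·A) = 261/(9040×4.2084e-05) = 686.1 m
R = ρL/A = (1.61×10^-8)(686.1)/(4.2084e-05) = 0.2625 Ω
R(250 °C) = 0.2625 × (1 + 0.0043×250) = 0.545 Ω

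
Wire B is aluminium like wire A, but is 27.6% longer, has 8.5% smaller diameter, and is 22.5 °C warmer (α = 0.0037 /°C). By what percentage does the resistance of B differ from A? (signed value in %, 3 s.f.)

65.1%

R ∝ ρL/d² with ρ ∝ (1+αΔT), so R_B/R_A = (1 + 27.6/100) × (1 − 8.5/100)⁻² × (1 + 0.0037×22.5)
= 1.276 × 1.194 × 1.083 = 1.651
(R_B − R_A)/R_A = 1.651 − 1 = 65.1%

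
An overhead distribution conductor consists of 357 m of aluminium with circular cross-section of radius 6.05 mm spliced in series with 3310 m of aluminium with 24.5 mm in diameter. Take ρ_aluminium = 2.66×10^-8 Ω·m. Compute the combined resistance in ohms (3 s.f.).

0.269 Ω

Segment 1: A = πr² = π(6.0500e-03 m)² = 1.150e-04 m²
R₁ = ρL/A = (2.66×10^-8)(357)/(1.150e-04) = 0.08258 Ω
Segment 2: A = π(d/2)² = π(1.2250e-02 m)² = 4.714e-04 m²
R₂ = (2.66×10^-8)(3310)/(4.714e-04) = 0.1868 Ω
R = R₁ + R₂ = 0.269 Ω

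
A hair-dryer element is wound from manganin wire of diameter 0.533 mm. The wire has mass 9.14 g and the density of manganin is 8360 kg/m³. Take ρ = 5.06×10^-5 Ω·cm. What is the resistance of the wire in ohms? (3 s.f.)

ρ = 5.06×10^-5 Ω·cm = 5.06×10^-7 Ω·m
A = π(d/2)² = π(2.6650e-04 m)² = 2.2312e-07 m²
L = m/(density·A) = 0.00914/(8360×2.2312e-07) = 4.9 m
R = ρL/A = (5.06×10^-7)(4.9)/(2.2312e-07) = 11.1 Ω

11.1 Ω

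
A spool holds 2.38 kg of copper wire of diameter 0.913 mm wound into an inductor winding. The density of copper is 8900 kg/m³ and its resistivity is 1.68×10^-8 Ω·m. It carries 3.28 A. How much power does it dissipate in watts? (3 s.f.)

113 W

A = π(d/2)² = π(4.5650e-04 m)² = 6.5468e-07 m²
L = m/(density·A) = 2.38/(8900×6.5468e-07) = 408.5 m
R = ρL/A = (1.68×10^-8)(408.5)/(6.5468e-07) = 10.48 Ω
P = I²R = (3.28)² × 10.48 = 113 W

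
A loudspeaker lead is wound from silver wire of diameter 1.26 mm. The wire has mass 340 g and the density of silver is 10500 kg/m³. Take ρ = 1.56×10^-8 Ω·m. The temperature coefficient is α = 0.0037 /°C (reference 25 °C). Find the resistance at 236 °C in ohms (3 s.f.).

A = π(d/2)² = π(6.3000e-04 m)² = 1.2469e-06 m²
L = m/(density·A) = 0.34/(10500×1.2469e-06) = 25.97 m
R = ρL/A = (1.56×10^-8)(25.97)/(1.2469e-06) = 0.3249 Ω
R(236 °C) = 0.3249 × (1 + 0.0037×211) = 0.579 Ω

0.579 Ω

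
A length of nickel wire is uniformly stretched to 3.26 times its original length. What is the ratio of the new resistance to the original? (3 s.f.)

10.6

Volume constant ⇒ A' = A/k with k = 3.26. R' = ρ(kL)/(A/k) = k²R.
Factor = 10.6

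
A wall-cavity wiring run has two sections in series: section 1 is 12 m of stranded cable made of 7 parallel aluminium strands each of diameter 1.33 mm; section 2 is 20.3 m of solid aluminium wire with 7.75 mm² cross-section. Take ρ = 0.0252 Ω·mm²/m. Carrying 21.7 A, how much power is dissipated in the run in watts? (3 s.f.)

ρ = 0.0252 Ω·mm²/m = 2.52×10^-8 Ω·m
Section 1: A_strand = π(6.6500e-04)² = 1.389e-06 m²; R₁ = ρL/(N·A_s) = (2.52×10^-8)(12)/(7×1.389e-06) = 0.0311 Ω
Section 2: A = 7.75 mm² = 7.750e-06 m²
R₂ = (2.52×10^-8)(20.3)/(7.750e-06) = 0.06601 Ω
R = R₁ + R₂ = 0.0971 Ω
P = I²R = (21.7)² × 0.0971 = 45.7 W

45.7 W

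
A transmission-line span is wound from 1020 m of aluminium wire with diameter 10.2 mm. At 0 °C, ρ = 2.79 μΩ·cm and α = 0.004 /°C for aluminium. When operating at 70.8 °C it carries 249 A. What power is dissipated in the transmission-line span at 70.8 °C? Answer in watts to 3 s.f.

ρ = 2.79 μΩ·cm = 2.79×10^-8 Ω·m
A = π(d/2)² = π(5.1000e-03 m)² = 8.171e-05 m²
R₍0₎ = ρL/A = (2.79×10^-8)(1020)/(8.171e-05) = 0.3483 Ω
R₍70.8₎ = R₍0₎(1 + αΔT) = 0.3483 × (1 + 0.004×70.8) = 0.4469 Ω
P = I²R = (249)² × 0.4469 = 27700 W

27700 W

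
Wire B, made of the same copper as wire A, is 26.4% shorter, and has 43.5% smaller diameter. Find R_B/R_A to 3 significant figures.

2.31

R ∝ L/d², so R_B/R_A = (1 − 26.4/100) × (1 − 43.5/100)⁻²
= 0.736 × 3.133 = 2.31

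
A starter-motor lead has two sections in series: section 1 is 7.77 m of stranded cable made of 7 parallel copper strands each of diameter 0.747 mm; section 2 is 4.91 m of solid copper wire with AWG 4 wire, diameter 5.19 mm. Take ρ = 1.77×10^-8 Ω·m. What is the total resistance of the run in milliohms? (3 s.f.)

Section 1: A_strand = π(3.7350e-04)² = 4.383e-07 m²; R₁ = ρL/(N·A_s) = (1.77×10^-8)(7.77)/(7×4.383e-07) = 0.04483 Ω
Section 2: A = π(5.19/2 mm)² = π(2.5950e-03 m)² = 2.116e-05 m²
R₂ = (1.77×10^-8)(4.91)/(2.116e-05) = 0.004108 Ω
R = R₁ + R₂ = 48.9 mΩ

48.9 mΩ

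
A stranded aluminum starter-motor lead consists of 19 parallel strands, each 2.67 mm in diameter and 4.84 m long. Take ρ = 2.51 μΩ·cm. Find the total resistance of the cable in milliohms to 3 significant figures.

1.14 mΩ

ρ = 2.51 μΩ·cm = 2.51×10^-8 Ω·m
A_strand = π(1.3350e-03 m)² = 5.599e-06 m²
R_strand = ρL/A = (2.51×10^-8)(4.84)/(5.599e-06) = 0.0217 Ω
R_total = R_strand/N = 0.0217/19 = 1.14 mΩ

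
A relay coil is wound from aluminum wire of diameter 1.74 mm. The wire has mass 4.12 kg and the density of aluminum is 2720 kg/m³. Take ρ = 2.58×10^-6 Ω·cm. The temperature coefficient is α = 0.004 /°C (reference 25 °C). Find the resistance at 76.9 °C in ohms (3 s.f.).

8.35 Ω

ρ = 2.58×10^-6 Ω·cm = 2.58×10^-8 Ω·m
A = π(d/2)² = π(8.7000e-04 m)² = 2.3779e-06 m²
L = m/(density·A) = 4.12/(2720×2.3779e-06) = 637 m
R = ρL/A = (2.58×10^-8)(637)/(2.3779e-06) = 6.911 Ω
R(76.9 °C) = 6.911 × (1 + 0.004×51.9) = 8.35 Ω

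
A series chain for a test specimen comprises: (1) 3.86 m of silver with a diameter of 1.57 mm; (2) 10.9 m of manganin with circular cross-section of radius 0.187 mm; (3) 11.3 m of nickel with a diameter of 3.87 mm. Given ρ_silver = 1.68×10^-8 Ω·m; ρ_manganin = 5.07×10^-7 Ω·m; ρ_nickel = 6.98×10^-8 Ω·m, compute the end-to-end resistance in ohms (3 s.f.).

Seg 1: A = π(d/2)² = π(7.8500e-04 m)² = 1.936e-06 m²
R_1 = (1.68×10^-8)(3.86)/(1.936e-06) = 0.0335 Ω
Seg 2: A = πr² = π(1.8700e-04 m)² = 1.099e-07 m²
R_2 = (5.07×10^-7)(10.9)/(1.099e-07) = 50.3 Ω
Seg 3: A = π(d/2)² = π(1.9350e-03 m)² = 1.176e-05 m²
R_3 = (6.98×10^-8)(11.3)/(1.176e-05) = 0.06705 Ω
R_total = R_1 + R_2 + R_3 = 50.4 Ω

50.4 Ω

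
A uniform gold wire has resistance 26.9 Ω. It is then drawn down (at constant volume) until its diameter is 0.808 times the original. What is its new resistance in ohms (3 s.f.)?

63.1 Ω

Volume constant ⇒ L' = L/r² with r = 0.808. R' = ρL'/A' = ρ(L/r²)/(πr²d₀²/4) = R/r⁴.
R' = 2.346 × 26.9 = 63.1 Ω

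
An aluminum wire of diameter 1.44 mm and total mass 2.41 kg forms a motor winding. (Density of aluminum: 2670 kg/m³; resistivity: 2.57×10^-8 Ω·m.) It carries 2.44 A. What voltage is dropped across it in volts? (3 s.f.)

A = π(d/2)² = π(7.2000e-04 m)² = 1.6286e-06 m²
L = m/(density·A) = 2.41/(2670×1.6286e-06) = 554.2 m
R = ρL/A = (2.57×10^-8)(554.2)/(1.6286e-06) = 8.746 Ω
V = IR = 2.44 × 8.746 = 21.3 V

21.3 V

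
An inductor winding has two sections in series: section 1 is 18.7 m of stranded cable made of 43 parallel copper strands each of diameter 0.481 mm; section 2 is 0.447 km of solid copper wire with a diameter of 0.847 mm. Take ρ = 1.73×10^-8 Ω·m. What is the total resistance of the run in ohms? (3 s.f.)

13.8 Ω

Section 1: A_strand = π(2.4050e-04)² = 1.817e-07 m²; R₁ = ρL/(N·A_s) = (1.73×10^-8)(18.7)/(43×1.817e-07) = 0.0414 Ω
Section 2: A = π(d/2)² = π(4.2350e-04 m)² = 5.635e-07 m²
R₂ = (1.73×10^-8)(447)/(5.635e-07) = 13.72 Ω
R = R₁ + R₂ = 13.8 Ω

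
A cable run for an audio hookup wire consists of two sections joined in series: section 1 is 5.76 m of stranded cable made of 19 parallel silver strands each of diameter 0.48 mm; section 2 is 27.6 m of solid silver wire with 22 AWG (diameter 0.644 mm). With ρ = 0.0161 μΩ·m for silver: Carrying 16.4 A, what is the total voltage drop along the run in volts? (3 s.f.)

ρ = 0.0161 μΩ·m = 1.61×10^-8 Ω·m
Section 1: A_strand = π(2.4000e-04)² = 1.810e-07 m²; R₁ = ρL/(N·A_s) = (1.61×10^-8)(5.76)/(19×1.810e-07) = 0.02697 Ω
Section 2: A = π(0.644/2 mm)² = π(3.2200e-04 m)² = 3.257e-07 m²
R₂ = (1.61×10^-8)(27.6)/(3.257e-07) = 1.364 Ω
R = R₁ + R₂ = 1.391 Ω
V = IR = 16.4 × 1.391 = 22.8 V

22.8 V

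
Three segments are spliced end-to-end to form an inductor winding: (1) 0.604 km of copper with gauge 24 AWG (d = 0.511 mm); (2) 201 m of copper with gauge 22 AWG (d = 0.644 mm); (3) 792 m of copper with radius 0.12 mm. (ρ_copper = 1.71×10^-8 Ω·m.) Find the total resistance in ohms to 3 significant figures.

Seg 1: A = π(0.511/2 mm)² = π(2.5550e-04 m)² = 2.051e-07 m²
R_1 = (1.71×10^-8)(604)/(2.051e-07) = 50.36 Ω
Seg 2: A = π(0.644/2 mm)² = π(3.2200e-04 m)² = 3.257e-07 m²
R_2 = (1.71×10^-8)(201)/(3.257e-07) = 10.55 Ω
Seg 3: A = πr² = π(1.2000e-04 m)² = 4.524e-08 m²
R_3 = (1.71×10^-8)(792)/(4.524e-08) = 299.4 Ω
R_total = R_1 + R_2 + R_3 = 360 Ω

360 Ω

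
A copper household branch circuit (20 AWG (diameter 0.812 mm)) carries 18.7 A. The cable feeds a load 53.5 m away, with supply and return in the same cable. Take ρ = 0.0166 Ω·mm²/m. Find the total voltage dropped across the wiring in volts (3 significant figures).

ρ = 0.0166 Ω·mm²/m = 1.66×10^-8 Ω·m
A = π(0.812/2 mm)² = π(4.0600e-04 m)² = 5.178e-07 m²
Total conductor length (both ways) L = 2 × 53.5 = 107 m
R = ρL/A = (1.66×10^-8)(107)/(5.178e-07) = 3.43 Ω
V = IR = 18.7 × 3.43 = 64.1 V

64.1 V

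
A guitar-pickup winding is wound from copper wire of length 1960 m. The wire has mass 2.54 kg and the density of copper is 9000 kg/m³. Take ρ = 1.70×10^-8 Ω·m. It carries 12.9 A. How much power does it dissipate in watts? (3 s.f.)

A = m/(density·L) = 2.54/(9000×1960) = 1.4399e-07 m²
R = ρL/A = (1.70×10^-8)(1960)/(1.4399e-07) = 231.4 Ω
P = I²R = (12.9)² × 231.4 = 38500 W

38500 W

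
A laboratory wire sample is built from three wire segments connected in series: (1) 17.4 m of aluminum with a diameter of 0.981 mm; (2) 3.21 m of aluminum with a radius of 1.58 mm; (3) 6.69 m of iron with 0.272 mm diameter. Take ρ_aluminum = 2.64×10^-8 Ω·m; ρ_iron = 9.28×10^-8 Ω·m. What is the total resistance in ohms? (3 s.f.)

11.3 Ω

Seg 1: A = π(d/2)² = π(4.9050e-04 m)² = 7.558e-07 m²
R_1 = (2.64×10^-8)(17.4)/(7.558e-07) = 0.6078 Ω
Seg 2: A = πr² = π(1.5800e-03 m)² = 7.843e-06 m²
R_2 = (2.64×10^-8)(3.21)/(7.843e-06) = 0.01081 Ω
Seg 3: A = π(d/2)² = π(1.3600e-04 m)² = 5.811e-08 m²
R_3 = (9.28×10^-8)(6.69)/(5.811e-08) = 10.68 Ω
R_total = R_1 + R_2 + R_3 = 11.3 Ω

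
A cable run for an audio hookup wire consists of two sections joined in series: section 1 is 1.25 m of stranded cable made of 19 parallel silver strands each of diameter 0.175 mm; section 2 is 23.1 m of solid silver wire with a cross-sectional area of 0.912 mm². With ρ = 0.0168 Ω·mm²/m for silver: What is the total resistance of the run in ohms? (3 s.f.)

0.471 Ω

ρ = 0.0168 Ω·mm²/m = 1.68×10^-8 Ω·m
Section 1: A_strand = π(8.7500e-05)² = 2.405e-08 m²; R₁ = ρL/(N·A_s) = (1.68×10^-8)(1.25)/(19×2.405e-08) = 0.04595 Ω
Section 2: A = 0.912 mm² = 9.120e-07 m²
R₂ = (1.68×10^-8)(23.1)/(9.120e-07) = 0.4255 Ω
R = R₁ + R₂ = 0.471 Ω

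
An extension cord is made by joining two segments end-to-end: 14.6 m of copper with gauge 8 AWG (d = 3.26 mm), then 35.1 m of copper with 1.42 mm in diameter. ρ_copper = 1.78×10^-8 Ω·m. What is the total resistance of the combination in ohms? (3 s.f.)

Segment 1: A = π(3.26/2 mm)² = π(1.6300e-03 m)² = 8.347e-06 m²
R₁ = ρL/A = (1.78×10^-8)(14.6)/(8.347e-06) = 0.03113 Ω
Segment 2: A = π(d/2)² = π(7.1000e-04 m)² = 1.584e-06 m²
R₂ = (1.78×10^-8)(35.1)/(1.584e-06) = 0.3945 Ω
R = R₁ + R₂ = 0.426 Ω

0.426 Ω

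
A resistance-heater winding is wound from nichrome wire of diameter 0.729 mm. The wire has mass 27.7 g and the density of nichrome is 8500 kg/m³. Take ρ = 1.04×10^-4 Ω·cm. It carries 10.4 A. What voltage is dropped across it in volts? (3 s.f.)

ρ = 1.04×10^-4 Ω·cm = 1.04×10^-6 Ω·m
A = π(d/2)² = π(3.6450e-04 m)² = 4.1739e-07 m²
L = m/(density·A) = 0.0277/(8500×4.1739e-07) = 7.808 m
R = ρL/A = (1.04×10^-6)(7.808)/(4.1739e-07) = 19.45 Ω
V = IR = 10.4 × 19.45 = 202 V

202 V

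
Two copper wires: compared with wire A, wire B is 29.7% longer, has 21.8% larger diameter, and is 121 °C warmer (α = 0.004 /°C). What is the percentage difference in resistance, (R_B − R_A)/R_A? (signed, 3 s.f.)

29.7%

R ∝ ρL/d² with ρ ∝ (1+αΔT), so R_B/R_A = (1 + 29.7/100) × (1 + 21.8/100)⁻² × (1 + 0.004×121)
= 1.297 × 0.6741 × 1.484 = 1.297
(R_B − R_A)/R_A = 1.297 − 1 = 29.7%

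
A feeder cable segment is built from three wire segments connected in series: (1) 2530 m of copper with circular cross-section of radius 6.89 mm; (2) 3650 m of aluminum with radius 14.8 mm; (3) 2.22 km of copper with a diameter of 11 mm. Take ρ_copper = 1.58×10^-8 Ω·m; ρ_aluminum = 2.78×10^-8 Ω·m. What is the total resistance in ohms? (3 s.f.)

0.785 Ω

Seg 1: A = πr² = π(6.8900e-03 m)² = 1.491e-04 m²
R_1 = (1.58×10^-8)(2530)/(1.491e-04) = 0.268 Ω
Seg 2: A = πr² = π(1.4800e-02 m)² = 6.881e-04 m²
R_2 = (2.78×10^-8)(3650)/(6.881e-04) = 0.1475 Ω
Seg 3: A = π(d/2)² = π(5.5000e-03 m)² = 9.503e-05 m²
R_3 = (1.58×10^-8)(2220)/(9.503e-05) = 0.3691 Ω
R_total = R_1 + R_2 + R_3 = 0.785 Ω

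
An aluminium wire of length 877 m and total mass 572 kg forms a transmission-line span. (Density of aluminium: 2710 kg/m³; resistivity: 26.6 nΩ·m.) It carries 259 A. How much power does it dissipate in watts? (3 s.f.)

ρ = 26.6 nΩ·m = 2.66×10^-8 Ω·m
A = m/(density·L) = 572/(2710×877) = 2.4067e-04 m²
R = ρL/A = (2.66×10^-8)(877)/(2.4067e-04) = 0.09693 Ω
P = I²R = (259)² × 0.09693 = 6500 W

6500 W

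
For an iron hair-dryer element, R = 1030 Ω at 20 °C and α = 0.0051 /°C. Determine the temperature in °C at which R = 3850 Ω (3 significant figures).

R = R₀(1 + α(T − T₀)) ⇒ T = T₀ + (R/R₀ − 1)/α
T = 20 + (3850/1030 − 1)/0.0051 = 20 + (2.738)/0.0051 = 557 °C

557 °C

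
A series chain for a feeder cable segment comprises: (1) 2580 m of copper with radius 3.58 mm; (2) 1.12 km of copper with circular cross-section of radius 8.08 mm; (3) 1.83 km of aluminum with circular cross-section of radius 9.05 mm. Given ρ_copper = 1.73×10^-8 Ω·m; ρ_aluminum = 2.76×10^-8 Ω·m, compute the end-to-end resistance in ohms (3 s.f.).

Seg 1: A = πr² = π(3.5800e-03 m)² = 4.026e-05 m²
R_1 = (1.73×10^-8)(2580)/(4.026e-05) = 1.109 Ω
Seg 2: A = πr² = π(8.0800e-03 m)² = 2.051e-04 m²
R_2 = (1.73×10^-8)(1120)/(2.051e-04) = 0.09447 Ω
Seg 3: A = πr² = π(9.0500e-03 m)² = 2.573e-04 m²
R_3 = (2.76×10^-8)(1830)/(2.573e-04) = 0.1963 Ω
R_total = R_1 + R_2 + R_3 = 1.40 Ω

1.40 Ω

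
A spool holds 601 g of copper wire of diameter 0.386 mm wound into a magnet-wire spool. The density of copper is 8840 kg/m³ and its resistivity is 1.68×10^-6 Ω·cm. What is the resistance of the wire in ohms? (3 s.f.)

ρ = 1.68×10^-6 Ω·cm = 1.68×10^-8 Ω·m
A = π(d/2)² = π(1.9300e-04 m)² = 1.1702e-07 m²
L = m/(density·A) = 0.601/(8840×1.1702e-07) = 581 m
R = ρL/A = (1.68×10^-8)(581)/(1.1702e-07) = 83.4 Ω

83.4 Ω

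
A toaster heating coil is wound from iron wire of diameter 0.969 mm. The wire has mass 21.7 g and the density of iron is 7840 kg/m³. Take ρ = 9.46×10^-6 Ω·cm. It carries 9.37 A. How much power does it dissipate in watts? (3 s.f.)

ρ = 9.46×10^-6 Ω·cm = 9.46×10^-8 Ω·m
A = π(d/2)² = π(4.8450e-04 m)² = 7.3746e-07 m²
L = m/(density·A) = 0.0217/(7840×7.3746e-07) = 3.753 m
R = ρL/A = (9.46×10^-8)(3.753)/(7.3746e-07) = 0.4815 Ω
P = I²R = (9.37)² × 0.4815 = 42.3 W

42.3 W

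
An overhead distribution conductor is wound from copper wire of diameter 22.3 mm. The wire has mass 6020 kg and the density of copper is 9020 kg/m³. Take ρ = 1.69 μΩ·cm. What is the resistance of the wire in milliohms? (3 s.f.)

ρ = 1.69 μΩ·cm = 1.69×10^-8 Ω·m
A = π(d/2)² = π(1.1150e-02 m)² = 3.9057e-04 m²
L = m/(density·A) = 6020/(9020×3.9057e-04) = 1709 m
R = ρL/A = (1.69×10^-8)(1709)/(3.9057e-04) = 73.9 mΩ

73.9 mΩ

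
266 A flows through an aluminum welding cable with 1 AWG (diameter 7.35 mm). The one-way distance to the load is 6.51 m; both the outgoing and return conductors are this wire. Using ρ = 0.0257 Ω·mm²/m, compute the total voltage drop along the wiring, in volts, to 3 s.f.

2.10 V

ρ = 0.0257 Ω·mm²/m = 2.57×10^-8 Ω·m
A = π(7.35/2 mm)² = π(3.6750e-03 m)² = 4.243e-05 m²
Total conductor length (both ways) L = 2 × 6.51 = 13.02 m
R = ρL/A = (2.57×10^-8)(13.02)/(4.243e-05) = 0.007886 Ω
V = IR = 266 × 0.007886 = 2.10 V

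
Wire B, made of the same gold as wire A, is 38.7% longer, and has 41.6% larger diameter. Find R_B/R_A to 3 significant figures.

0.692

R ∝ L/d², so R_B/R_A = (1 + 38.7/100) × (1 + 41.6/100)⁻²
= 1.387 × 0.4987 = 0.692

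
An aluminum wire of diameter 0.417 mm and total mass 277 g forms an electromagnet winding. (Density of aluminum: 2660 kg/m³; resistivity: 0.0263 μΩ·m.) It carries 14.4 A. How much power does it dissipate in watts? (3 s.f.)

30400 W

ρ = 0.0263 μΩ·m = 2.63×10^-8 Ω·m
A = π(d/2)² = π(2.0850e-04 m)² = 1.3657e-07 m²
L = m/(density·A) = 0.277/(2660×1.3657e-07) = 762.5 m
R = ρL/A = (2.63×10^-8)(762.5)/(1.3657e-07) = 146.8 Ω
P = I²R = (14.4)² × 146.8 = 30400 W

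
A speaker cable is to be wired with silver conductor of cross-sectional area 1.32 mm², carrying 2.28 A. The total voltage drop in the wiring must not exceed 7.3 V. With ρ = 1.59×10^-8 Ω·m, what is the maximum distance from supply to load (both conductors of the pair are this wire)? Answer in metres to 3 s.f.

133 m

A = 1.32 mm² = 1.320e-06 m²
L_max = V_max·A/(2·ρI) = (7.3)(1.320e-06)/(2×1.59×10^-8×2.28) = 133 m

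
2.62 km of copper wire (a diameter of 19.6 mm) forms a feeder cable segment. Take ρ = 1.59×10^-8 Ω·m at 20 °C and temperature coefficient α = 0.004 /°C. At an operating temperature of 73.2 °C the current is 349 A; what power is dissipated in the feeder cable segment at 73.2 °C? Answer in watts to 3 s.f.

20400 W

A = π(d/2)² = π(9.8000e-03 m)² = 3.017e-04 m²
R₍20₎ = ρL/A = (1.59×10^-8)(2620)/(3.017e-04) = 0.1381 Ω
R₍73.2₎ = R₍20₎(1 + αΔT) = 0.1381 × (1 + 0.004×53.2) = 0.1675 Ω
P = I²R = (349)² × 0.1675 = 20400 W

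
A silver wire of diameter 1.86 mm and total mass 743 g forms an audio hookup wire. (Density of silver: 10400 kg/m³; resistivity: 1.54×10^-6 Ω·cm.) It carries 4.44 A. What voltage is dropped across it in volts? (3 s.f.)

0.662 V

ρ = 1.54×10^-6 Ω·cm = 1.54×10^-8 Ω·m
A = π(d/2)² = π(9.3000e-04 m)² = 2.7172e-06 m²
L = m/(density·A) = 0.743/(10400×2.7172e-06) = 26.29 m
R = ρL/A = (1.54×10^-8)(26.29)/(2.7172e-06) = 0.149 Ω
V = IR = 4.44 × 0.149 = 0.662 V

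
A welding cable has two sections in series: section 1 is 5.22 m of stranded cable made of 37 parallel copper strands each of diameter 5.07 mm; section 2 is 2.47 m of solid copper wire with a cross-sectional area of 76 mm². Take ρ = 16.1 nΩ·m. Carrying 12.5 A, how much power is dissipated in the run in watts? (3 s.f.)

0.0993 W

ρ = 16.1 nΩ·m = 1.61×10^-8 Ω·m
Section 1: A_strand = π(2.5350e-03)² = 2.019e-05 m²; R₁ = ρL/(N·A_s) = (1.61×10^-8)(5.22)/(37×2.019e-05) = 1.125×10^-4 Ω
Section 2: A = 76 mm² = 7.600e-05 m²
R₂ = (1.61×10^-8)(2.47)/(7.600e-05) = 5.233×10^-4 Ω
R = R₁ + R₂ = 6.358×10^-4 Ω
P = I²R = (12.5)² × 6.358×10^-4 = 0.0993 W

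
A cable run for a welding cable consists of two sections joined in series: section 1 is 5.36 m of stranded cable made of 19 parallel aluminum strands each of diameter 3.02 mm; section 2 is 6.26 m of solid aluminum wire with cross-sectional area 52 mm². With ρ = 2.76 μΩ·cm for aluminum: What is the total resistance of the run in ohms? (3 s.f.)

ρ = 2.76 μΩ·cm = 2.76×10^-8 Ω·m
Section 1: A_strand = π(1.5100e-03)² = 7.163e-06 m²; R₁ = ρL/(N·A_s) = (2.76×10^-8)(5.36)/(19×7.163e-06) = 0.001087 Ω
Section 2: A = 52 mm² = 5.200e-05 m²
R₂ = (2.76×10^-8)(6.26)/(5.200e-05) = 0.003323 Ω
R = R₁ + R₂ = 0.00441 Ω

0.00441 Ω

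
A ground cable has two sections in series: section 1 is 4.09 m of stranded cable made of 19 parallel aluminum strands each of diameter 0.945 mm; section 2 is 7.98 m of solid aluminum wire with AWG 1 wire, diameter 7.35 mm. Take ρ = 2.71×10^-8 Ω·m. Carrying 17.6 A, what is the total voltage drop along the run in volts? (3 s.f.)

Section 1: A_strand = π(4.7250e-04)² = 7.014e-07 m²; R₁ = ρL/(N·A_s) = (2.71×10^-8)(4.09)/(19×7.014e-07) = 0.008317 Ω
Section 2: A = π(7.35/2 mm)² = π(3.6750e-03 m)² = 4.243e-05 m²
R₂ = (2.71×10^-8)(7.98)/(4.243e-05) = 0.005097 Ω
R = R₁ + R₂ = 0.01341 Ω
V = IR = 17.6 × 0.01341 = 0.236 V

0.236 V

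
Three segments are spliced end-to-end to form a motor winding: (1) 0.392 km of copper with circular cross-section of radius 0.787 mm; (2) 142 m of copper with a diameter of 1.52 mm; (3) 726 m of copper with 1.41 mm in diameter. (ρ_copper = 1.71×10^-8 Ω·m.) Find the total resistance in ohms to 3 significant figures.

12.7 Ω

Seg 1: A = πr² = π(7.8700e-04 m)² = 1.946e-06 m²
R_1 = (1.71×10^-8)(392)/(1.946e-06) = 3.445 Ω
Seg 2: A = π(d/2)² = π(7.6000e-04 m)² = 1.815e-06 m²
R_2 = (1.71×10^-8)(142)/(1.815e-06) = 1.338 Ω
Seg 3: A = π(d/2)² = π(7.0500e-04 m)² = 1.561e-06 m²
R_3 = (1.71×10^-8)(726)/(1.561e-06) = 7.951 Ω
R_total = R_1 + R_2 + R_3 = 12.7 Ω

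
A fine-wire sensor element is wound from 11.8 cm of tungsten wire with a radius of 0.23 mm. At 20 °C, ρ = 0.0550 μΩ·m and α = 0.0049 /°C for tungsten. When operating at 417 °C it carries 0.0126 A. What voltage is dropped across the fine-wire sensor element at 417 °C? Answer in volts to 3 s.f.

ρ = 0.0550 μΩ·m = 5.50×10^-8 Ω·m
A = πr² = π(2.3000e-04 m)² = 1.662e-07 m²
R₍20₎ = ρL/A = (5.50×10^-8)(0.118)/(1.662e-07) = 0.03905 Ω
R₍417₎ = R₍20₎(1 + αΔT) = 0.03905 × (1 + 0.0049×397) = 0.115 Ω
V = IR = 0.0126 × 0.115 = 0.00145 V

0.00145 V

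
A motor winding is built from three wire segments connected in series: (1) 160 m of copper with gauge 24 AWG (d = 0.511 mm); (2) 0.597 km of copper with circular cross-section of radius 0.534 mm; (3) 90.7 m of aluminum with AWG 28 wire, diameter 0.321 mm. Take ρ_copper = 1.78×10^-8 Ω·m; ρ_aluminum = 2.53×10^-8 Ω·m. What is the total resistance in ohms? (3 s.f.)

54.1 Ω

Seg 1: A = π(0.511/2 mm)² = π(2.5550e-04 m)² = 2.051e-07 m²
R_1 = (1.78×10^-8)(160)/(2.051e-07) = 13.89 Ω
Seg 2: A = πr² = π(5.3400e-04 m)² = 8.958e-07 m²
R_2 = (1.78×10^-8)(597)/(8.958e-07) = 11.86 Ω
Seg 3: A = π(0.321/2 mm)² = π(1.6050e-04 m)² = 8.093e-08 m²
R_3 = (2.53×10^-8)(90.7)/(8.093e-08) = 28.35 Ω
R_total = R_1 + R_2 + R_3 = 54.1 Ω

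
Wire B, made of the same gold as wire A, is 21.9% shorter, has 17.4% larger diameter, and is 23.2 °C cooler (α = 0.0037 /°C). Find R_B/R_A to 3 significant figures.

R ∝ ρL/d² with ρ ∝ (1+αΔT), so R_B/R_A = (1 − 21.9/100) × (1 + 17.4/100)⁻² × (1 − 0.0037×23.2)
= 0.781 × 0.7255 × 0.9142 = 0.518

0.518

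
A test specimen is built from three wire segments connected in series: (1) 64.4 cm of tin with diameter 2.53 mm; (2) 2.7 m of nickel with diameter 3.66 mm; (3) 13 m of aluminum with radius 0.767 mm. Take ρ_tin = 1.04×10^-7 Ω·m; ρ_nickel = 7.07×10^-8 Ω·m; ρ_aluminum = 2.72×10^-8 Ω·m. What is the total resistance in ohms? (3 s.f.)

0.223 Ω

Seg 1: A = π(d/2)² = π(1.2650e-03 m)² = 5.027e-06 m²
R_1 = (1.04×10^-7)(0.644)/(5.027e-06) = 0.01332 Ω
Seg 2: A = π(d/2)² = π(1.8300e-03 m)² = 1.052e-05 m²
R_2 = (7.07×10^-8)(2.7)/(1.052e-05) = 0.01814 Ω
Seg 3: A = πr² = π(7.6700e-04 m)² = 1.848e-06 m²
R_3 = (2.72×10^-8)(13)/(1.848e-06) = 0.1913 Ω
R_total = R_1 + R_2 + R_3 = 0.223 Ω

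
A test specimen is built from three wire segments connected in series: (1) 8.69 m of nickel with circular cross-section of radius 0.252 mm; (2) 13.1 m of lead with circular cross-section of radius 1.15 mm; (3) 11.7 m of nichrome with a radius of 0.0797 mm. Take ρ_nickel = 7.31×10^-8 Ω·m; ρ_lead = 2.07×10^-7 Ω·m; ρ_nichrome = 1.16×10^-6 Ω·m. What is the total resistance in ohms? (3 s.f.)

684 Ω

Seg 1: A = πr² = π(2.5200e-04 m)² = 1.995e-07 m²
R_1 = (7.31×10^-8)(8.69)/(1.995e-07) = 3.184 Ω
Seg 2: A = πr² = π(1.1500e-03 m)² = 4.155e-06 m²
R_2 = (2.07×10^-7)(13.1)/(4.155e-06) = 0.6527 Ω
Seg 3: A = πr² = π(7.9700e-05 m)² = 1.996e-08 m²
R_3 = (1.16×10^-6)(11.7)/(1.996e-08) = 680.1 Ω
R_total = R_1 + R_2 + R_3 = 684 Ω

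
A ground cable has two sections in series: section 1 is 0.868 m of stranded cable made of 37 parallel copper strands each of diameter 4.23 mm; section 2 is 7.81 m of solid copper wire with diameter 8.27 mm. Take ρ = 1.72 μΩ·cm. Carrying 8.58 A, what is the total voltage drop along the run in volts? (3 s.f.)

0.0217 V

ρ = 1.72 μΩ·cm = 1.72×10^-8 Ω·m
Section 1: A_strand = π(2.1150e-03)² = 1.405e-05 m²; R₁ = ρL/(N·A_s) = (1.72×10^-8)(0.868)/(37×1.405e-05) = 2.871×10^-5 Ω
Section 2: A = π(d/2)² = π(4.1350e-03 m)² = 5.372e-05 m²
R₂ = (1.72×10^-8)(7.81)/(5.372e-05) = 0.002501 Ω
R = R₁ + R₂ = 0.00253 Ω
V = IR = 8.58 × 0.00253 = 0.0217 V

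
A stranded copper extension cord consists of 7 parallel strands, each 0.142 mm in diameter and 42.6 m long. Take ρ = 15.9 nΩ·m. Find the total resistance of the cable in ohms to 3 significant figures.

ρ = 15.9 nΩ·m = 1.59×10^-8 Ω·m
A_strand = π(7.1000e-05 m)² = 1.584e-08 m²
R_strand = ρL/A = (1.59×10^-8)(42.6)/(1.584e-08) = 42.77 Ω
R_total = R_strand/N = 42.77/7 = 6.11 Ω

6.11 Ω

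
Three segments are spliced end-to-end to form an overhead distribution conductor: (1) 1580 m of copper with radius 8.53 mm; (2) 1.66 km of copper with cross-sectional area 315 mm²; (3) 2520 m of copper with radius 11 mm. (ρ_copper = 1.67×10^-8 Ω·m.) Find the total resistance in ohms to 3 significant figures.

0.314 Ω

Seg 1: A = πr² = π(8.5300e-03 m)² = 2.286e-04 m²
R_1 = (1.67×10^-8)(1580)/(2.286e-04) = 0.1154 Ω
Seg 2: A = 315 mm² = 3.150e-04 m²
R_2 = (1.67×10^-8)(1660)/(3.150e-04) = 0.08801 Ω
Seg 3: A = πr² = π(1.1000e-02 m)² = 3.801e-04 m²
R_3 = (1.67×10^-8)(2520)/(3.801e-04) = 0.1107 Ω
R_total = R_1 + R_2 + R_3 = 0.314 Ω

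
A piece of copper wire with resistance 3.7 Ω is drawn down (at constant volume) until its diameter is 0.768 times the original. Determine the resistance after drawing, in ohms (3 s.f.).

10.6 Ω

Volume constant ⇒ L' = L/r² with r = 0.768. R' = ρL'/A' = ρ(L/r²)/(πr²d₀²/4) = R/r⁴.
R' = 2.874 × 3.7 = 10.6 Ω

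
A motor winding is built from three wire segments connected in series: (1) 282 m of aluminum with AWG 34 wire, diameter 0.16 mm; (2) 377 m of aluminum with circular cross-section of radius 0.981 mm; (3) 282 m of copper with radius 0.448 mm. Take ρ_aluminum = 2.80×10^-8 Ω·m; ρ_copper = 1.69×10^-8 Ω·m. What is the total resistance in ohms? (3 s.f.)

Seg 1: A = π(0.16/2 mm)² = π(8.0000e-05 m)² = 2.011e-08 m²
R_1 = (2.80×10^-8)(282)/(2.011e-08) = 392.7 Ω
Seg 2: A = πr² = π(9.8100e-04 m)² = 3.023e-06 m²
R_2 = (2.80×10^-8)(377)/(3.023e-06) = 3.491 Ω
Seg 3: A = πr² = π(4.4800e-04 m)² = 6.305e-07 m²
R_3 = (1.69×10^-8)(282)/(6.305e-07) = 7.558 Ω
R_total = R_1 + R_2 + R_3 = 404 Ω

404 Ω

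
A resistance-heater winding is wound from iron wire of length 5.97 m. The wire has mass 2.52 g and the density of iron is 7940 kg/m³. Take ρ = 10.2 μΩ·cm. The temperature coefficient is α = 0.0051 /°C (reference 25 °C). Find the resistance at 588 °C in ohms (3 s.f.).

ρ = 10.2 μΩ·cm = 1.02×10^-7 Ω·m
A = m/(density·L) = 0.00252/(7940×5.97) = 5.3163e-08 m²
R = ρL/A = (1.02×10^-7)(5.97)/(5.3163e-08) = 11.45 Ω
R(588 °C) = 11.45 × (1 + 0.0051×563) = 44.3 Ω

44.3 Ω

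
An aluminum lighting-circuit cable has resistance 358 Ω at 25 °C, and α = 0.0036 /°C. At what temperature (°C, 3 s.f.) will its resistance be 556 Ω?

179 °C

R = R₀(1 + α(T − T₀)) ⇒ T = T₀ + (R/R₀ − 1)/α
T = 25 + (556/358 − 1)/0.0036 = 25 + (0.5531)/0.0036 = 179 °C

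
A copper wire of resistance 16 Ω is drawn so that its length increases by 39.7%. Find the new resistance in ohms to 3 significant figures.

k = 1 + 39.7/100 = 1.397; volume constant ⇒ A' = A/k, so R' = k²R.
R' = 1.952 × 16 = 31.2 Ω

31.2 Ω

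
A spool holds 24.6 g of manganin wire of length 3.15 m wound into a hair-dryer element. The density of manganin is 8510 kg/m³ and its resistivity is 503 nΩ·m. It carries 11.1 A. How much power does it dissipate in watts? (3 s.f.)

ρ = 503 nΩ·m = 5.03×10^-7 Ω·m
A = m/(density·L) = 0.0246/(8510×3.15) = 9.1769e-07 m²
R = ρL/A = (5.03×10^-7)(3.15)/(9.1769e-07) = 1.727 Ω
P = I²R = (11.1)² × 1.727 = 213 W

213 W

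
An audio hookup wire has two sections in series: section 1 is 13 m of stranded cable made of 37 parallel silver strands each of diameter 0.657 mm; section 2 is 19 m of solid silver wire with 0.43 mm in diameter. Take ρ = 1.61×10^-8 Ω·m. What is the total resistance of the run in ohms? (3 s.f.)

Section 1: A_strand = π(3.2850e-04)² = 3.390e-07 m²; R₁ = ρL/(N·A_s) = (1.61×10^-8)(13)/(37×3.390e-07) = 0.01669 Ω
Section 2: A = π(d/2)² = π(2.1500e-04 m)² = 1.452e-07 m²
R₂ = (1.61×10^-8)(19)/(1.452e-07) = 2.106 Ω
R = R₁ + R₂ = 2.12 Ω

2.12 Ω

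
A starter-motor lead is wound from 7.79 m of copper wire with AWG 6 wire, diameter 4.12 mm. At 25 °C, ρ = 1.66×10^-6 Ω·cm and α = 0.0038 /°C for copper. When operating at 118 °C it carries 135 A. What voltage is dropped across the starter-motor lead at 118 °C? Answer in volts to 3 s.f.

ρ = 1.66×10^-6 Ω·cm = 1.66×10^-8 Ω·m
A = π(4.12/2 mm)² = π(2.0600e-03 m)² = 1.333e-05 m²
R₍25₎ = ρL/A = (1.66×10^-8)(7.79)/(1.333e-05) = 0.0097 Ω
R₍118₎ = R₍25₎(1 + αΔT) = 0.0097 × (1 + 0.0038×93) = 0.01313 Ω
V = IR = 135 × 0.01313 = 1.77 V

1.77 V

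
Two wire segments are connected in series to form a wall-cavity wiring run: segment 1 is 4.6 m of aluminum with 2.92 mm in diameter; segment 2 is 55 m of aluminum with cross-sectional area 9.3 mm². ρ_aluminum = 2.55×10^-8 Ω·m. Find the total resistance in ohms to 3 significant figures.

0.168 Ω

Segment 1: A = π(d/2)² = π(1.4600e-03 m)² = 6.697e-06 m²
R₁ = ρL/A = (2.55×10^-8)(4.6)/(6.697e-06) = 0.01752 Ω
Segment 2: A = 9.3 mm² = 9.300e-06 m²
R₂ = (2.55×10^-8)(55)/(9.300e-06) = 0.1508 Ω
R = R₁ + R₂ = 0.168 Ω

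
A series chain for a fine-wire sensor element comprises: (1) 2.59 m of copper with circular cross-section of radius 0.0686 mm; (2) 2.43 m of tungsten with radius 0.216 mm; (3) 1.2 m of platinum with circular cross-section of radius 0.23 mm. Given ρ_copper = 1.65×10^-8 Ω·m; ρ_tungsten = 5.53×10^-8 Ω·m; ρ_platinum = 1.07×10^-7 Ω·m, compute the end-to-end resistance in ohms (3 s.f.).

4.58 Ω

Seg 1: A = πr² = π(6.8600e-05 m)² = 1.478e-08 m²
R_1 = (1.65×10^-8)(2.59)/(1.478e-08) = 2.891 Ω
Seg 2: A = πr² = π(2.1600e-04 m)² = 1.466e-07 m²
R_2 = (5.53×10^-8)(2.43)/(1.466e-07) = 0.9168 Ω
Seg 3: A = πr² = π(2.3000e-04 m)² = 1.662e-07 m²
R_3 = (1.07×10^-7)(1.2)/(1.662e-07) = 0.7726 Ω
R_total = R_1 + R_2 + R_3 = 4.58 Ω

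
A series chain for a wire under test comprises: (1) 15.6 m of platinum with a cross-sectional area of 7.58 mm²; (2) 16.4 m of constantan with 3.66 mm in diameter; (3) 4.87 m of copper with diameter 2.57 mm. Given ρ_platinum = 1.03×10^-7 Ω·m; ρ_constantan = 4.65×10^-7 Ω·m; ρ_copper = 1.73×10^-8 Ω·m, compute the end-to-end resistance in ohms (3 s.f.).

0.953 Ω

Seg 1: A = 7.58 mm² = 7.580e-06 m²
R_1 = (1.03×10^-7)(15.6)/(7.580e-06) = 0.212 Ω
Seg 2: A = π(d/2)² = π(1.8300e-03 m)² = 1.052e-05 m²
R_2 = (4.65×10^-7)(16.4)/(1.052e-05) = 0.7248 Ω
Seg 3: A = π(d/2)² = π(1.2850e-03 m)² = 5.187e-06 m²
R_3 = (1.73×10^-8)(4.87)/(5.187e-06) = 0.01624 Ω
R_total = R_1 + R_2 + R_3 = 0.953 Ω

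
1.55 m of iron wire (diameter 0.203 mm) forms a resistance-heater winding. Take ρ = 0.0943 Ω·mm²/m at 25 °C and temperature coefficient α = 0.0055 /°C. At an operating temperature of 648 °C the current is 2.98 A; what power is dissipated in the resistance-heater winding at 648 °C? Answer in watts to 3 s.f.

ρ = 0.0943 Ω·mm²/m = 9.43×10^-8 Ω·m
A = π(d/2)² = π(1.0150e-04 m)² = 3.237e-08 m²
R₍25₎ = ρL/A = (9.43×10^-8)(1.55)/(3.237e-08) = 4.516 Ω
R₍648₎ = R₍25₎(1 + αΔT) = 4.516 × (1 + 0.0055×623) = 19.99 Ω
P = I²R = (2.98)² × 19.99 = 178 W

178 W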